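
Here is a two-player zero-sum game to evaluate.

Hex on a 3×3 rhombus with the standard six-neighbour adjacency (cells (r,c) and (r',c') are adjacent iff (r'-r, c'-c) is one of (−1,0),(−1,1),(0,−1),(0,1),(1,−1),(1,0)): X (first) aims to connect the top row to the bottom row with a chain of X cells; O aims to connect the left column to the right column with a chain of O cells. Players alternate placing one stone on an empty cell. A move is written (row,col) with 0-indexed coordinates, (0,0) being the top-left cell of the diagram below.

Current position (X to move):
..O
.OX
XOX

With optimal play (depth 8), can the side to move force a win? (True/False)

p1 X@[..O/.OX/XOX]: (0,0)[X.O/.OX/XOX]-1 (0,1)[.XO/.OX/XOX]-1 (1,0)[..O/XOX/XOX]+1*
p2 O@[..O/XOX/XOX]: (0,0)[O.O/XOX/XOX]-1* (0,1)[.OO/XOX/XOX]-1
p3 X@[O.O/XOX/XOX]: (0,1)[OXO/XOX/XOX]+1*
p4 O@[OXO/XOX/XOX] terminal -1; root [..O/.OX/XOX] d8

X winning at [..O/.OX/XOX]: True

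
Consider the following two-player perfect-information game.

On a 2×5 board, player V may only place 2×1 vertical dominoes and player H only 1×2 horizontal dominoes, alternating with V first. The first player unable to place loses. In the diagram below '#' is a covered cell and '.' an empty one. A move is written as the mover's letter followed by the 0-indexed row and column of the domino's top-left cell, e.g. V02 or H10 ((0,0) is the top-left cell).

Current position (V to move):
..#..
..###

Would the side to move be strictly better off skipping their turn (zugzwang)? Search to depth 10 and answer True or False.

ply 1, V at ..#../..### | V00=+1→#.#../#.###*; V01=+1→.##../.####
ply 2, H at #.#../#.### | H03=-1→#.###/#.###*
ply 3, V at #.###/#.### | V01=+1→#####/#####*
ply 4: #####/##### is terminal -1 (H); from ..#../..### depth 10
suppose V passes — search the same position with H to move:
pass> ply 1, H at ..#../..### | H00=+1→###../..###*; H03=-1→..###/..###; H10=+1→..#../#####
pass> ply 2: ###../..### is terminal -1 (V); from ..#../..### depth 10
for V: play +1, pass -1

zugzwang(..#../..###, V) = False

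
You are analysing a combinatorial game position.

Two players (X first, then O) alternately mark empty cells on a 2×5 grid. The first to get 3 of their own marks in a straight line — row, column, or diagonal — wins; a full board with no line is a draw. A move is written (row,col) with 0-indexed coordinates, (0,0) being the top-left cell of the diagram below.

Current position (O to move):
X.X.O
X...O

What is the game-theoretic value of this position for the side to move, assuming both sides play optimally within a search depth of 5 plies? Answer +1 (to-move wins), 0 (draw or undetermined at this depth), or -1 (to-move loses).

value(X.X.O/X...O, O) = 0

ply 1, O at X.X.O/X...O | (0,1)=+0→XOX.O/X...O*; (0,3)=-1→X.XOO/X...O; (1,1)=-1→X.X.O/XO..O; (1,2)=-1→X.X.O/X.O.O; (1,3)=-1→X.X.O/X..OO
ply 2, X at XOX.O/X...O | (0,3)=+0→XOXXO/X...O*; (1,1)=+0→XOX.O/XX..O; (1,2)=+0→XOX.O/X.X.O; (1,3)=+0→XOX.O/X..XO
ply 3, O at XOXXO/X...O | (1,1)=+0→XOXXO/XO..O*; (1,2)=+0→XOXXO/X.O.O; (1,3)=+0→XOXXO/X..OO
ply 4, X at XOXXO/XO..O | (1,2)=+0→XOXXO/XOX.O*; (1,3)=+0→XOXXO/XO.XO
ply 5, O at XOXXO/XOX.O | (1,3)=+0→XOXXO/XOXOO*
ply 6: XOXXO/XOXOO is terminal +0 (X); from X.X.O/X...O depth 5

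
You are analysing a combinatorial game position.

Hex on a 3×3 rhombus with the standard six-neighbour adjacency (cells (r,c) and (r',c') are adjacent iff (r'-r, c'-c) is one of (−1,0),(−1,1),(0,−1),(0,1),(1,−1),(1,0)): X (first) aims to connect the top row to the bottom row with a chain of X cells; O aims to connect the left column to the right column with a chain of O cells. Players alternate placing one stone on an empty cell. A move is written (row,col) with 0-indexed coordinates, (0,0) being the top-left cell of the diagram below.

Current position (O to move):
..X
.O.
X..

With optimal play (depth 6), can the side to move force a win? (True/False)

O winning at [..X/.O./X..]: False

ply 1, O at ..X/.O./X.. | (0,0)=-1→O.X/.O./X..*; (0,1)=-1→.OX/.O./X..; (1,0)=-1→..X/OO./X..; (1,2)=-1→..X/.OO/X..; (2,1)=-1→..X/.O./XO.; (2,2)=-1→..X/.O./X.O
ply 2, X at O.X/.O./X.. | (0,1)=+1→OXX/.O./X..*; (1,0)=+1→O.X/XO./X..; (1,2)=+1→O.X/.OX/X..; (2,1)=-1→O.X/.O./XX.; (2,2)=-1→O.X/.O./X.X
ply 3, O at OXX/.O./X.. | (1,0)=-1→OXX/OO./X..*; (1,2)=-1→OXX/.OO/X..; (2,1)=-1→OXX/.O./XO.; (2,2)=-1→OXX/.O./X.O
ply 4, X at OXX/OO./X.. | (1,2)=+1→OXX/OOX/X..*; (2,1)=-1→OXX/OO./XX.; (2,2)=-1→OXX/OO./X.X
ply 5, O at OXX/OOX/X.. | (2,1)=-1→OXX/OOX/XO.*; (2,2)=-1→OXX/OOX/X.O
ply 6, X at OXX/OOX/XO. | (2,2)=+1→OXX/OOX/XOX*
ply 7: OXX/OOX/XOX is terminal -1 (O); from ..X/.O./X.. depth 6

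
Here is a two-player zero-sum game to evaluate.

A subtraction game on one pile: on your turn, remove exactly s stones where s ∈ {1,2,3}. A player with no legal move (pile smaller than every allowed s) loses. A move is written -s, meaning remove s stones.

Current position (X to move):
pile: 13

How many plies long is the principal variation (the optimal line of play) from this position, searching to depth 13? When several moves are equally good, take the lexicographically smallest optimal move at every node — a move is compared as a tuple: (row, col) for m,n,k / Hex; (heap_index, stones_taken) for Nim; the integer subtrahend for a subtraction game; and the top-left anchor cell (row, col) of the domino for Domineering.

ply 1, X at 13 | -1=+1→12*; -2=-1→11; -3=-1→10
ply 2, O at 12 | -1=-1→11*; -2=-1→10; -3=-1→9
ply 3, X at 11 | -1=-1→10; -2=-1→9; -3=+1→8*
ply 4, O at 8 | -1=-1→7*; -2=-1→6; -3=-1→5
ply 5, X at 7 | -1=-1→6; -2=-1→5; -3=+1→4*
ply 6, O at 4 | -1=-1→3*; -2=-1→2; -3=-1→1
ply 7, X at 3 | -1=-1→2; -2=-1→1; -3=+1→0*
ply 8: 0 is terminal -1 (O); from 13 depth 13

PV length from [13]: 7 plies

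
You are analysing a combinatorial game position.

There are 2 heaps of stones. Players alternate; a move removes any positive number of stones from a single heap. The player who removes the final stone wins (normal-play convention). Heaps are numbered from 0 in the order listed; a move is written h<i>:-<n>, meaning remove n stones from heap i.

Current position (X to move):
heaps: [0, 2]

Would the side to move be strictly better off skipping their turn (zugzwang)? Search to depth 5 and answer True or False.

zugzwang((0,2), X) = False

p1 X@[(0,2)]: h1:-1[(0,1)]-1 h1:-2[(0,0)]+1*
p2 O@[(0,0)] terminal -1; root [(0,2)] d5
suppose X passes — search the same position with O to move:
pass> p1 O@[(0,2)]: h1:-1[(0,1)]-1 h1:-2[(0,0)]+1*
pass> p2 X@[(0,0)] terminal -1; root [(0,2)] d5
for X: play +1, pass -1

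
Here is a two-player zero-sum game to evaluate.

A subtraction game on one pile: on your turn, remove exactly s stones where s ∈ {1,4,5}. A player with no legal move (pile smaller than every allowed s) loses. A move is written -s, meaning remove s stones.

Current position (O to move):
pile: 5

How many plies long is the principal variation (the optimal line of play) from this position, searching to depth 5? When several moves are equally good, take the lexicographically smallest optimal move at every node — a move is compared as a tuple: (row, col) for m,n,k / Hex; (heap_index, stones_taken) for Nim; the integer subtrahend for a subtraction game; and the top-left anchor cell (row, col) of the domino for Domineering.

PV length from [5]: 1 ply

[5] O move#1: -1:-1/4, -4:-1/1, -5:+1/0*
[0] end (terminal -1, X#2); searched 5 to 5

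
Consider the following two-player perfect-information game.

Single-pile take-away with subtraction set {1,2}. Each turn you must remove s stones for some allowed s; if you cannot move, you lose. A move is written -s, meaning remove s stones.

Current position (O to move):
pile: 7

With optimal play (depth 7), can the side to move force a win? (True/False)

[7] O move#1: -1:+1/6*, -2:-1/5
[6] X move#2: -1:-1/5*, -2:-1/4
[5] O move#3: -1:-1/4, -2:+1/3*
[3] X move#4: -1:-1/2*, -2:-1/1
[2] O move#5: -1:-1/1, -2:+1/0*
[0] end (terminal -1, X#6); searched 7 to 7

O winning at [7]: True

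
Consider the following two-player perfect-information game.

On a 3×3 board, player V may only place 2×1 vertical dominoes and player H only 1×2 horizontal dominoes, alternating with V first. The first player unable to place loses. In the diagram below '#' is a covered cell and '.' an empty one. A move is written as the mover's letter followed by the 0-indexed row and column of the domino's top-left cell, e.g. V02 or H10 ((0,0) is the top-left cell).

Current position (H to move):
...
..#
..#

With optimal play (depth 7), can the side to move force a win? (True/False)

ply 1, H at .../..#/..# | H00=-1→##./..#/..#; H01=-1→.##/..#/..#; H10=+1→.../###/..#*; H20=-1→.../..#/###
ply 2: .../###/..# is terminal -1 (V); from .../..#/..# depth 7

H winning at [.../..#/..#]: True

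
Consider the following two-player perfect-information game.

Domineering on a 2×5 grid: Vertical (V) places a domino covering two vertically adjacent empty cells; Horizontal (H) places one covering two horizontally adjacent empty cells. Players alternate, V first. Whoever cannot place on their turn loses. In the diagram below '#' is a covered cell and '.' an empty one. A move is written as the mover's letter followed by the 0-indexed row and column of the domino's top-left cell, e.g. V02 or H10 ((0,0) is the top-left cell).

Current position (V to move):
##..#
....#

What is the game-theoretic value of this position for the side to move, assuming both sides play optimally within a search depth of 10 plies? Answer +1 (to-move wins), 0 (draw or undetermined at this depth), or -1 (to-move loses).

p1 V@[##..#/....#]: V02[###.#/..#.#]+1* V03[##.##/...##]-1
p2 H@[###.#/..#.#]: H10[###.#/###.#]-1*
p3 V@[###.#/###.#]: V03[#####/#####]+1*
p4 H@[#####/#####] terminal -1; root [##..#/....#] d10

value(##..#/....#, V) = +1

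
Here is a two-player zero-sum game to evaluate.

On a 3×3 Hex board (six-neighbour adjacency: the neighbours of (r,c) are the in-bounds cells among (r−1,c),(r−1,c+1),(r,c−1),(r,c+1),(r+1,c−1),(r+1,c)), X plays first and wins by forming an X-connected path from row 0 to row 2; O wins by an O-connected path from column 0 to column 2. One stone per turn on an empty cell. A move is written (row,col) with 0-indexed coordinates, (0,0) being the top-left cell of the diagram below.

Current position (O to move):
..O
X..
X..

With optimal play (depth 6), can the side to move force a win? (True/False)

ply 1, O at ..O/X../X.. | (0,0)=-1→O.O/X../X..*; (0,1)=-1→.OO/X../X..; (1,1)=-1→..O/XO./X..; (1,2)=-1→..O/X.O/X..; (2,1)=-1→..O/X../XO.; (2,2)=-1→..O/X../X.O
ply 2, X at O.O/X../X.. | (0,1)=+1→OXO/X../X..*; (1,1)=-1→O.O/XX./X..; (1,2)=-1→O.O/X.X/X..; (2,1)=-1→O.O/X../XX.; (2,2)=-1→O.O/X../X.X
ply 3: OXO/X../X.. is terminal -1 (O); from ..O/X../X.. depth 6

O winning at [..O/X../X..]: False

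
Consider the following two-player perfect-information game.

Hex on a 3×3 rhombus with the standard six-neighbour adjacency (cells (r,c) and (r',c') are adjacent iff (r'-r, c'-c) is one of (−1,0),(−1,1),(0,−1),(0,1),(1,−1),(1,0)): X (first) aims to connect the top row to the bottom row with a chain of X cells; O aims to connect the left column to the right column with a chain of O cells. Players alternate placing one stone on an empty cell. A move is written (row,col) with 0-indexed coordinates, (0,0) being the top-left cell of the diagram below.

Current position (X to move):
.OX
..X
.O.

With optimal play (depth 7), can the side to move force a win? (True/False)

ply 1, X at .OX/..X/.O. | (0,0)=+1→XOX/..X/.O.*; (1,0)=+1→.OX/X.X/.O.; (1,1)=+1→.OX/.XX/.O.; (2,0)=+1→.OX/..X/XO.; (2,2)=+1→.OX/..X/.OX
ply 2, O at XOX/..X/.O. | (1,0)=-1→XOX/O.X/.O.*; (1,1)=-1→XOX/.OX/.O.; (2,0)=-1→XOX/..X/OO.; (2,2)=-1→XOX/..X/.OO
ply 3, X at XOX/O.X/.O. | (1,1)=+1→XOX/OXX/.O.*; (2,0)=+1→XOX/O.X/XO.; (2,2)=+1→XOX/O.X/.OX
ply 4, O at XOX/OXX/.O. | (2,0)=-1→XOX/OXX/OO.*; (2,2)=-1→XOX/OXX/.OO
ply 5, X at XOX/OXX/OO. | (2,2)=+1→XOX/OXX/OOX*
ply 6: XOX/OXX/OOX is terminal -1 (O); from .OX/..X/.O. depth 7

X winning at [.OX/..X/.O.]: True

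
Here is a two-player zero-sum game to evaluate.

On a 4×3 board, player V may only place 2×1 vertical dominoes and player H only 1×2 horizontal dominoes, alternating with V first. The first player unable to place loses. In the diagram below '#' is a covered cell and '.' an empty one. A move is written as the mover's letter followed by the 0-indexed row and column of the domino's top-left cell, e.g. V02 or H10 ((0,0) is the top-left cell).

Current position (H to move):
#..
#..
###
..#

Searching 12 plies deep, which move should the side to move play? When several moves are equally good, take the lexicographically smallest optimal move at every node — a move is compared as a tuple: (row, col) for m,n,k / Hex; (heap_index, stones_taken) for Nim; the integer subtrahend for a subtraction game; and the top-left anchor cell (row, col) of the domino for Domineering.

[#../#../###/..#] H move#1: H01:+1/###/#../###/..#*, H11:+1/#../###/###/..#, H30:-1/#../#../###/###
[###/#../###/..#] end (terminal -1, V#2); searched #../#../###/..# to 12

H's best at [#../#../###/..#]: H01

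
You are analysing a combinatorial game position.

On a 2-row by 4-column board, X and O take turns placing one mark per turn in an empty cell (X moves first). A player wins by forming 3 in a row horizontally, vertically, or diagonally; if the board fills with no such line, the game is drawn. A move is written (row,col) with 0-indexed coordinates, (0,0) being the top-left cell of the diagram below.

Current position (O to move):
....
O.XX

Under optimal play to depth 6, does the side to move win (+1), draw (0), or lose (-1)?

value(..../O.XX, O) = 0

p1 O@[..../O.XX]: (0,0)[O.../O.XX]-1 (0,1)[.O../O.XX]-1 (0,2)[..O./O.XX]-1 (0,3)[...O/O.XX]-1 (1,1)[..../OOXX]+0*
p2 X@[..../OOXX]: (0,0)[X.../OOXX]+0* (0,1)[.X../OOXX]+0 (0,2)[..X./OOXX]+0 (0,3)[...X/OOXX]+0
p3 O@[X.../OOXX]: (0,1)[XO../OOXX]+0* (0,2)[X.O./OOXX]+0 (0,3)[X..O/OOXX]+0
p4 X@[XO../OOXX]: (0,2)[XOX./OOXX]+0* (0,3)[XO.X/OOXX]+0
p5 O@[XOX./OOXX]: (0,3)[XOXO/OOXX]+0*
p6 X@[XOXO/OOXX] terminal +0; root [..../O.XX] d6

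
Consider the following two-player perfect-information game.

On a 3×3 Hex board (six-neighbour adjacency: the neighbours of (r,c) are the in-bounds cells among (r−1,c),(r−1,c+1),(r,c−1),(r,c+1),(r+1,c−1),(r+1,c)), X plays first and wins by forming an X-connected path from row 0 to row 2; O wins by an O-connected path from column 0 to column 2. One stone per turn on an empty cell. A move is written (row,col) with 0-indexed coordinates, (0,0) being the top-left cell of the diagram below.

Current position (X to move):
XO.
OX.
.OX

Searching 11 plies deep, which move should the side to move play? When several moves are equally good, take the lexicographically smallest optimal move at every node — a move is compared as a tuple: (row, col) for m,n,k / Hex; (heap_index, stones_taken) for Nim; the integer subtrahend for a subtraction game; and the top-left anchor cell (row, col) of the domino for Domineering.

p1 X@[XO./OX./.OX]: (0,2)[XOX/OX./.OX]+1* (1,2)[XO./OXX/.OX]-1 (2,0)[XO./OX./XOX]-1
p2 O@[XOX/OX./.OX]: (1,2)[XOX/OXO/.OX]-1* (2,0)[XOX/OX./OOX]-1
p3 X@[XOX/OXO/.OX]: (2,0)[XOX/OXO/XOX]+1*
p4 O@[XOX/OXO/XOX] terminal -1; root [XO./OX./.OX] d11

X's best at [XO./OX./.OX]: (0,2)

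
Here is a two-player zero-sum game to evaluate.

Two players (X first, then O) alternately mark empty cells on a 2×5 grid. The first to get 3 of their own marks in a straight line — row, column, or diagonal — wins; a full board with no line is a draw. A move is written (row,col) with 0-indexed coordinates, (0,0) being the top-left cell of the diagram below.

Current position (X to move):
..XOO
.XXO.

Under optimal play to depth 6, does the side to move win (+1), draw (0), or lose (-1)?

ply 1, X at ..XOO/.XXO. | (0,0)=+1→X.XOO/.XXO.*; (0,1)=+1→.XXOO/.XXO.; (1,0)=+1→..XOO/XXXO.; (1,4)=+0→..XOO/.XXOX
ply 2, O at X.XOO/.XXO. | (0,1)=-1→XOXOO/.XXO.*; (1,0)=-1→X.XOO/OXXO.; (1,4)=-1→X.XOO/.XXOO
ply 3, X at XOXOO/.XXO. | (1,0)=+1→XOXOO/XXXO.*; (1,4)=+0→XOXOO/.XXOX
ply 4: XOXOO/XXXO. is terminal -1 (O); from ..XOO/.XXO. depth 6

value(..XOO/.XXO., X) = +1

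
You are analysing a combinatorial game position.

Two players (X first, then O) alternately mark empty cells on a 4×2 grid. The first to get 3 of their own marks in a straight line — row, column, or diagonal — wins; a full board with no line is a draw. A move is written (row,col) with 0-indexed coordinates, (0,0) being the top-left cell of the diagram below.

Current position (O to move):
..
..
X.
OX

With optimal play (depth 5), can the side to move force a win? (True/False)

[../../X./OX] O move#1: (0,0):+0/O./../X./OX*, (0,1):+0/.O/../X./OX, (1,0):+0/../O./X./OX, (1,1):+0/../.O/X./OX, (2,1):+0/../../XO/OX
[O./../X./OX] X move#2: (0,1):+0/OX/../X./OX*, (1,0):+0/O./X./X./OX, (1,1):+0/O./.X/X./OX, (2,1):+0/O./../XX/OX
[OX/../X./OX] O move#3: (1,0):+0/OX/O./X./OX*, (1,1):+0/OX/.O/X./OX, (2,1):+0/OX/../XO/OX
[OX/O./X./OX] X move#4: (1,1):+0/OX/OX/X./OX*, (2,1):+0/OX/O./XX/OX
[OX/OX/X./OX] O move#5: (2,1):+0/OX/OX/XO/OX*
[OX/OX/XO/OX] end (terminal +0, X#6); searched ../../X./OX to 5

O winning at [../../X./OX]: False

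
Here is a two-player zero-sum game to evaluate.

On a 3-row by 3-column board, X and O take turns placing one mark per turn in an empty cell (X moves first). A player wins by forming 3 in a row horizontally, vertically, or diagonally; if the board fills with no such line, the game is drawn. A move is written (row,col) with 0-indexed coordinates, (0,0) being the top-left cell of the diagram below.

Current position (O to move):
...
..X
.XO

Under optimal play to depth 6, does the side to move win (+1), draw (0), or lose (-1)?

value(.../..X/.XO, O) = 0

ply 1, O at .../..X/.XO | (0,0)=-1→O../..X/.XO; (0,1)=+0→.O./..X/.XO*; (0,2)=-1→..O/..X/.XO; (1,0)=+0→.../O.X/.XO; (1,1)=+0→.../.OX/.XO; (2,0)=-1→.../..X/OXO
ply 2, X at .O./..X/.XO | (0,0)=+0→XO./..X/.XO*; (0,2)=+0→.OX/..X/.XO; (1,0)=+0→.O./X.X/.XO; (1,1)=+0→.O./.XX/.XO; (2,0)=-1→.O./..X/XXO
ply 3, O at XO./..X/.XO | (0,2)=-1→XOO/..X/.XO; (1,0)=+0→XO./O.X/.XO*; (1,1)=+0→XO./.OX/.XO; (2,0)=+0→XO./..X/OXO
ply 4, X at XO./O.X/.XO | (0,2)=+0→XOX/O.X/.XO*; (1,1)=+0→XO./OXX/.XO; (2,0)=+0→XO./O.X/XXO
ply 5, O at XOX/O.X/.XO | (1,1)=+0→XOX/OOX/.XO*; (2,0)=+0→XOX/O.X/OXO
ply 6, X at XOX/OOX/.XO | (2,0)=+0→XOX/OOX/XXO*
ply 7: XOX/OOX/XXO is terminal +0 (O); from .../..X/.XO depth 6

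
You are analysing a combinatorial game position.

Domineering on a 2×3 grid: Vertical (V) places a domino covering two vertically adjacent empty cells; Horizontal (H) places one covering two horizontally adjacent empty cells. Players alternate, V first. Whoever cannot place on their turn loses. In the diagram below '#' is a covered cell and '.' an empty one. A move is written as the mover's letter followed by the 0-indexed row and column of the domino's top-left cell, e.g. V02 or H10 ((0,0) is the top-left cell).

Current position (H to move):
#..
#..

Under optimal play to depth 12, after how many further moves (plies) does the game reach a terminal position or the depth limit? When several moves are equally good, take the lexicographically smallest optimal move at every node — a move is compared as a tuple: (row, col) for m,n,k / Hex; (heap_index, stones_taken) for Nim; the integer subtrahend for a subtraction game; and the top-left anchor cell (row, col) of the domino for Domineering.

[#../#..] H move#1: H01:+1/###/#..*, H11:+1/#../###
[###/#..] end (terminal -1, V#2); searched #../#.. to 12

PV length from [#../#..]: 1 ply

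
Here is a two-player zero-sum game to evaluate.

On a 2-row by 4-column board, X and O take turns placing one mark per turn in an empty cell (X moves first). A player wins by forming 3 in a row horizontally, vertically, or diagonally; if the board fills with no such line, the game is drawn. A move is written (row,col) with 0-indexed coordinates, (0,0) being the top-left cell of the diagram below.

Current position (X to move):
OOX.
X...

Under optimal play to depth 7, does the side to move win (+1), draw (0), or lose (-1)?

value(OOX./X..., X) = 0

[OOX./X...] X move#1: (0,3):+0/OOXX/X...*, (1,1):+0/OOX./XX.., (1,2):+0/OOX./X.X., (1,3):+0/OOX./X..X
[OOXX/X...] O move#2: (1,1):+0/OOXX/XO..*, (1,2):+0/OOXX/X.O., (1,3):+0/OOXX/X..O
[OOXX/XO..] X move#3: (1,2):+0/OOXX/XOX.*, (1,3):+0/OOXX/XO.X
[OOXX/XOX.] O move#4: (1,3):+0/OOXX/XOXO*
[OOXX/XOXO] end (terminal +0, X#5); searched OOX./X... to 7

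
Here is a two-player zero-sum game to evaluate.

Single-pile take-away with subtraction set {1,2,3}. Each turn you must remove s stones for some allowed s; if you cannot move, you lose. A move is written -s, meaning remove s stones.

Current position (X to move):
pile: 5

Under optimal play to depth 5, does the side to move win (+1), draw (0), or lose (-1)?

p1 X@[5]: -1[4]+1* -2[3]-1 -3[2]-1
p2 O@[4]: -1[3]-1* -2[2]-1 -3[1]-1
p3 X@[3]: -1[2]-1 -2[1]-1 -3[0]+1*
p4 O@[0] terminal -1; root [5] d5

value(5, X) = +1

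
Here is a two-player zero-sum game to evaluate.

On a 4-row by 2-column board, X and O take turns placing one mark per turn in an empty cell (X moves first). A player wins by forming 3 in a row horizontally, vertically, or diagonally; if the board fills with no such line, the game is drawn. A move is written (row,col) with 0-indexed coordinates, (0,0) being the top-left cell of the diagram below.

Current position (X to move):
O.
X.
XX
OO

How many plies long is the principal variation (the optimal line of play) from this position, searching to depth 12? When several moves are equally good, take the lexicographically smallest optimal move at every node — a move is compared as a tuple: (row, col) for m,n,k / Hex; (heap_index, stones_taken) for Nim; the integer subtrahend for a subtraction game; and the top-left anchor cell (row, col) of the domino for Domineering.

PV length from [O./X./XX/OO]: 2 plies

[O./X./XX/OO] X move#1: (0,1):+0/OX/X./XX/OO*, (1,1):+0/O./XX/XX/OO
[OX/X./XX/OO] O move#2: (1,1):+0/OX/XO/XX/OO*
[OX/XO/XX/OO] end (terminal +0, X#3); searched O./X./XX/OO to 12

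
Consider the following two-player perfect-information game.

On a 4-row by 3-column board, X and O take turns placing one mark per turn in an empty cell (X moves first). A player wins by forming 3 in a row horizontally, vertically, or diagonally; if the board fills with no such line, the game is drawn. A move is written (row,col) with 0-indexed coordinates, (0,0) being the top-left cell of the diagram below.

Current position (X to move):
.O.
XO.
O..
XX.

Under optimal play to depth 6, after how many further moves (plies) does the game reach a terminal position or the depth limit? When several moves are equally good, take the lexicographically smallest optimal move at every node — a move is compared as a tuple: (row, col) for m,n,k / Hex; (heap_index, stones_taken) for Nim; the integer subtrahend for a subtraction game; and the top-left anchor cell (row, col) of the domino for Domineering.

PV length from [.O./XO./O../XX.]: 1 ply

ply 1, X at .O./XO./O../XX. | (0,0)=-1→XO./XO./O../XX.; (0,2)=-1→.OX/XO./O../XX.; (1,2)=-1→.O./XOX/O../XX.; (2,1)=-1→.O./XO./OX./XX.; (2,2)=-1→.O./XO./O.X/XX.; (3,2)=+1→.O./XO./O../XXX*
ply 2: .O./XO./O../XXX is terminal -1 (O); from .O./XO./O../XX. depth 6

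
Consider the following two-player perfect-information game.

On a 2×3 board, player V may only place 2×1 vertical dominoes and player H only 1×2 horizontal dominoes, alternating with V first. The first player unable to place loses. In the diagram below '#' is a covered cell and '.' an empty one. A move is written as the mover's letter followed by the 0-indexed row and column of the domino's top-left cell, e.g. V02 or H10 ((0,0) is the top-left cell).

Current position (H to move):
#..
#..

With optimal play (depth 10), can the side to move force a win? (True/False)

ply 1, H at #../#.. | H01=+1→###/#..*; H11=+1→#../###
ply 2: ###/#.. is terminal -1 (V); from #../#.. depth 10

H winning at [#../#..]: True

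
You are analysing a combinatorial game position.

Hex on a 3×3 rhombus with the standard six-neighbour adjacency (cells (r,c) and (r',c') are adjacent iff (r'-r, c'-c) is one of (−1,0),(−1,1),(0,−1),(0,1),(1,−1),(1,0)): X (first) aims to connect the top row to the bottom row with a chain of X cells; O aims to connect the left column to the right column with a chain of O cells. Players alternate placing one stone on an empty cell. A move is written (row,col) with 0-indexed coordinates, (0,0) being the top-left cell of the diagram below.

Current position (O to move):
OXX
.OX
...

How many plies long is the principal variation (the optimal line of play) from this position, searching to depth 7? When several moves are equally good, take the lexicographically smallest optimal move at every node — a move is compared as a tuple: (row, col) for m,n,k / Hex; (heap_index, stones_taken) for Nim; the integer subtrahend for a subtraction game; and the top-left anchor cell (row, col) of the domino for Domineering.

PV length from [OXX/.OX/...]: 4 plies

p1 O@[OXX/.OX/...]: (1,0)[OXX/OOX/...]-1* (2,0)[OXX/.OX/O..]-1 (2,1)[OXX/.OX/.O.]-1 (2,2)[OXX/.OX/..O]-1
p2 X@[OXX/OOX/...]: (2,0)[OXX/OOX/X..]+1* (2,1)[OXX/OOX/.X.]+1 (2,2)[OXX/OOX/..X]+1
p3 O@[OXX/OOX/X..]: (2,1)[OXX/OOX/XO.]-1* (2,2)[OXX/OOX/X.O]-1
p4 X@[OXX/OOX/XO.]: (2,2)[OXX/OOX/XOX]+1*
p5 O@[OXX/OOX/XOX] terminal -1; root [OXX/.OX/...] d7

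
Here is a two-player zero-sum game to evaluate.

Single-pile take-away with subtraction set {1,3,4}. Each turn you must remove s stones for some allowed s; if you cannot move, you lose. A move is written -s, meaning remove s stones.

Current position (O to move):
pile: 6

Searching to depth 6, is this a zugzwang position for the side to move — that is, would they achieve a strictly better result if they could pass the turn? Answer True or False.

p1 O@[6]: -1[5]-1 -3[3]-1 -4[2]+1*
p2 X@[2]: -1[1]-1*
p3 O@[1]: -1[0]+1*
p4 X@[0] terminal -1; root [6] d6
suppose O passes — search the same position with X to move:
pass> p1 X@[6]: -1[5]-1 -3[3]-1 -4[2]+1*
pass> p2 O@[2]: -1[1]-1*
pass> p3 X@[1]: -1[0]+1*
pass> p4 O@[0] terminal -1; root [6] d6
for O: play +1, pass -1

zugzwang(6, O) = False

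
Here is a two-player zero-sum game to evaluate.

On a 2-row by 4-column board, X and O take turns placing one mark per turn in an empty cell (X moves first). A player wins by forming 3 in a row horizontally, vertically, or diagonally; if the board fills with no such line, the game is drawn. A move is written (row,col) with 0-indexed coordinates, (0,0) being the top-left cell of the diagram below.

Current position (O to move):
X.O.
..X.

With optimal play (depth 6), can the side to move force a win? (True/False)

O winning at [X.O./..X.]: False

[X.O./..X.] O move#1: (0,1):+0/XOO./..X.*, (0,3):+0/X.OO/..X., (1,0):+0/X.O./O.X., (1,1):+0/X.O./.OX., (1,3):+0/X.O./..XO
[XOO./..X.] X move#2: (0,3):+0/XOOX/..X.*, (1,0):-1/XOO./X.X., (1,1):-1/XOO./.XX., (1,3):-1/XOO./..XX
[XOOX/..X.] O move#3: (1,0):+0/XOOX/O.X.*, (1,1):+0/XOOX/.OX., (1,3):+0/XOOX/..XO
[XOOX/O.X.] X move#4: (1,1):+0/XOOX/OXX.*, (1,3):+0/XOOX/O.XX
[XOOX/OXX.] O move#5: (1,3):+0/XOOX/OXXO*
[XOOX/OXXO] end (terminal +0, X#6); searched X.O./..X. to 6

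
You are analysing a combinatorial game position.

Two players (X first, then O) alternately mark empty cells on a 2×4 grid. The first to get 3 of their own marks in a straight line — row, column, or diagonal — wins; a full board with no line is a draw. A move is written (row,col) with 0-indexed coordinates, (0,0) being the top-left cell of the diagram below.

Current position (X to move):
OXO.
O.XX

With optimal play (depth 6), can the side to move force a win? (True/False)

X winning at [OXO./O.XX]: True

ply 1, X at OXO./O.XX | (0,3)=+0→OXOX/O.XX; (1,1)=+1→OXO./OXXX*
ply 2: OXO./OXXX is terminal -1 (O); from OXO./O.XX depth 6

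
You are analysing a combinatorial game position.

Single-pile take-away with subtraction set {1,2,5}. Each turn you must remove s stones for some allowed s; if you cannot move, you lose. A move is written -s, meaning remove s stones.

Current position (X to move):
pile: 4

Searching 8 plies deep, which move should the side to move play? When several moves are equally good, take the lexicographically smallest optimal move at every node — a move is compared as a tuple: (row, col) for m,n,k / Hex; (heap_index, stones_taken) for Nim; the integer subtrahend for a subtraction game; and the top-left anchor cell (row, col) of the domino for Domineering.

X's best at [4]: -1

[4] X move#1: -1:+1/3*, -2:-1/2
[3] O move#2: -1:-1/2*, -2:-1/1
[2] X move#3: -1:-1/1, -2:+1/0*
[0] end (terminal -1, O#4); searched 4 to 8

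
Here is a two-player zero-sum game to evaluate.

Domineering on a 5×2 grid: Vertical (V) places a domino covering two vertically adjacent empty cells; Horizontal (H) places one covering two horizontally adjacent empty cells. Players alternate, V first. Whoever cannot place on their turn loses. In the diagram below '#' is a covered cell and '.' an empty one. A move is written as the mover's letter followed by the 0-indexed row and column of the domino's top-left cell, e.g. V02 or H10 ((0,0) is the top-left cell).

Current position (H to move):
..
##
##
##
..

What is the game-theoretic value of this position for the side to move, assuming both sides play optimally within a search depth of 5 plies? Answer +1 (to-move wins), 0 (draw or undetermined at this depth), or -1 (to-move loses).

ply 1, H at ../##/##/##/.. | H00=+1→##/##/##/##/..*; H40=+1→../##/##/##/##
ply 2: ##/##/##/##/.. is terminal -1 (V); from ../##/##/##/.. depth 5

value(../##/##/##/.., H) = +1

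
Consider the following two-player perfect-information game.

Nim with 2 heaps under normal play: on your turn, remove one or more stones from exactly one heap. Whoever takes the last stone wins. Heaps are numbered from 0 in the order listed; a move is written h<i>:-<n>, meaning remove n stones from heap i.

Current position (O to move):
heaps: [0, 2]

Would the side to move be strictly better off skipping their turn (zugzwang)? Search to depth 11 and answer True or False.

zugzwang((0,2), O) = False

[(0,2)] O move#1: h1:-1:-1/(0,1), h1:-2:+1/(0,0)*
[(0,0)] end (terminal -1, X#2); searched (0,2) to 11
if O skipped the turn, X would face:
~ [(0,2)] X move#1: h1:-1:-1/(0,1), h1:-2:+1/(0,0)*
~ [(0,0)] end (terminal -1, O#2); searched (0,2) to 11
compare (O): move=+1 vs pass=-1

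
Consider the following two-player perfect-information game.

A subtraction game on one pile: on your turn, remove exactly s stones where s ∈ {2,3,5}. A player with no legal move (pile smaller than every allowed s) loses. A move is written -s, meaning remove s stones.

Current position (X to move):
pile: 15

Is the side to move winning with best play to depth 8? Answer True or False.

ply 1, X at 15 | -2=-1→13*; -3=-1→12; -5=-1→10
ply 2, O at 13 | -2=-1→11; -3=-1→10; -5=+1→8*
ply 3, X at 8 | -2=-1→6*; -3=-1→5; -5=-1→3
ply 4, O at 6 | -2=-1→4; -3=-1→3; -5=+1→1*
ply 5: 1 is terminal -1 (X); from 15 depth 8

X winning at [15]: False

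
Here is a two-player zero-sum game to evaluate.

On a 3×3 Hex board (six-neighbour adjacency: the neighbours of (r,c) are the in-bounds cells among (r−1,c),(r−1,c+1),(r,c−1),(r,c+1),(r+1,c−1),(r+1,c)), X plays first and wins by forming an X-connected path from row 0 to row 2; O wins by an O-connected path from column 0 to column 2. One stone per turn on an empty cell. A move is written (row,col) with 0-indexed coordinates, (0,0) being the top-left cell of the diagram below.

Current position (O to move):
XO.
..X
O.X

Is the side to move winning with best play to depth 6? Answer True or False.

p1 O@[XO./..X/O.X]: (0,2)[XOO/..X/O.X]+1* (1,0)[XO./O.X/O.X]-1 (1,1)[XO./.OX/O.X]-1 (2,1)[XO./..X/OOX]-1
p2 X@[XOO/..X/O.X]: (1,0)[XOO/X.X/O.X]-1* (1,1)[XOO/.XX/O.X]-1 (2,1)[XOO/..X/OXX]-1
p3 O@[XOO/X.X/O.X]: (1,1)[XOO/XOX/O.X]+1* (2,1)[XOO/X.X/OOX]-1
p4 X@[XOO/XOX/O.X] terminal -1; root [XO./..X/O.X] d6

O winning at [XO./..X/O.X]: True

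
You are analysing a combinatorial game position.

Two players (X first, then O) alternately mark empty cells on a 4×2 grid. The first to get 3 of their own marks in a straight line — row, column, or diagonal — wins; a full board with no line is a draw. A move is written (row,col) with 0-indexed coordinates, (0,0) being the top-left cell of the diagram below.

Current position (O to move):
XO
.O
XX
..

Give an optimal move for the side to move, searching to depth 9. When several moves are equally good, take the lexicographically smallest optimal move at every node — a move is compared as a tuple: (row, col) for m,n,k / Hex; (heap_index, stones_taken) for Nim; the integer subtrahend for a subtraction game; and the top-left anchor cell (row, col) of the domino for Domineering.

[XO/.O/XX/..] O move#1: (1,0):+0/XO/OO/XX/..*, (3,0):-1/XO/.O/XX/O., (3,1):-1/XO/.O/XX/.O
[XO/OO/XX/..] X move#2: (3,0):+0/XO/OO/XX/X.*, (3,1):+0/XO/OO/XX/.X
[XO/OO/XX/X.] O move#3: (3,1):+0/XO/OO/XX/XO*
[XO/OO/XX/XO] end (terminal +0, X#4); searched XO/.O/XX/.. to 9

O's best at [XO/.O/XX/..]: (1,0)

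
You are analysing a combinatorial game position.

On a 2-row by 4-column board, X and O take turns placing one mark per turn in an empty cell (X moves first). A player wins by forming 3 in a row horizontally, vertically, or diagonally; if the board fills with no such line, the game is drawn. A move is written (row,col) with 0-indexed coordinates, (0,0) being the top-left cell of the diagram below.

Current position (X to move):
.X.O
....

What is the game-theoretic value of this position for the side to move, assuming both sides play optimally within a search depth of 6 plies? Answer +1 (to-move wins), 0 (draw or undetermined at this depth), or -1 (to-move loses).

value(.X.O/...., X) = 0

ply 1, X at .X.O/.... | (0,0)=+0→XX.O/....*; (0,2)=+0→.XXO/....; (1,0)=+0→.X.O/X...; (1,1)=+0→.X.O/.X..; (1,2)=+0→.X.O/..X.; (1,3)=+0→.X.O/...X
ply 2, O at XX.O/.... | (0,2)=+0→XXOO/....*; (1,0)=-1→XX.O/O...; (1,1)=-1→XX.O/.O..; (1,2)=-1→XX.O/..O.; (1,3)=-1→XX.O/...O
ply 3, X at XXOO/.... | (1,0)=+0→XXOO/X...*; (1,1)=+0→XXOO/.X..; (1,2)=+0→XXOO/..X.; (1,3)=+0→XXOO/...X
ply 4, O at XXOO/X... | (1,1)=+0→XXOO/XO..*; (1,2)=+0→XXOO/X.O.; (1,3)=+0→XXOO/X..O
ply 5, X at XXOO/XO.. | (1,2)=+0→XXOO/XOX.*; (1,3)=+0→XXOO/XO.X
ply 6, O at XXOO/XOX. | (1,3)=+0→XXOO/XOXO*
ply 7: XXOO/XOXO is terminal +0 (X); from .X.O/.... depth 6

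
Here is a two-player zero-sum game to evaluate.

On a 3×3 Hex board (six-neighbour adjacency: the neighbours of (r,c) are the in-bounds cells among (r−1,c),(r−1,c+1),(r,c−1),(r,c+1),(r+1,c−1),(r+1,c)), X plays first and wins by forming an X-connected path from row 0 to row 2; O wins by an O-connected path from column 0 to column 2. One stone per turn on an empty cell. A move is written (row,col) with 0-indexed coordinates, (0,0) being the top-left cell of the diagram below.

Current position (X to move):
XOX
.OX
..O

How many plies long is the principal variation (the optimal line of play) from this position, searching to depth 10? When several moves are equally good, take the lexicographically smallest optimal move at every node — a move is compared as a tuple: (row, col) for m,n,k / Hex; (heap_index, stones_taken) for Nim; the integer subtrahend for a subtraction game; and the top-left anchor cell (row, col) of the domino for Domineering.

PV length from [XOX/.OX/..O]: 3 plies

p1 X@[XOX/.OX/..O]: (1,0)[XOX/XOX/..O]+1* (2,0)[XOX/.OX/X.O]+1 (2,1)[XOX/.OX/.XO]+1
p2 O@[XOX/XOX/..O]: (2,0)[XOX/XOX/O.O]-1* (2,1)[XOX/XOX/.OO]-1
p3 X@[XOX/XOX/O.O]: (2,1)[XOX/XOX/OXO]+1*
p4 O@[XOX/XOX/OXO] terminal -1; root [XOX/.OX/..O] d10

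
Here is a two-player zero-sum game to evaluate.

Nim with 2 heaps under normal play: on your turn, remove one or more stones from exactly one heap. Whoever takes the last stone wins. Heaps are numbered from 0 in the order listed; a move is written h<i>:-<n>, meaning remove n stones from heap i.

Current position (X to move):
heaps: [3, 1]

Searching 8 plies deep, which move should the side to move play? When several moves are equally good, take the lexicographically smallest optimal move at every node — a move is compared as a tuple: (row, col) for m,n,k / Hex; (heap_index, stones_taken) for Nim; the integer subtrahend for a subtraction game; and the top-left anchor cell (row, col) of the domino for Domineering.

X's best at [(3,1)]: h0:-2

[(3,1)] X move#1: h0:-1:-1/(2,1), h0:-2:+1/(1,1)*, h0:-3:-1/(0,1), h1:-1:-1/(3,0)
[(1,1)] O move#2: h0:-1:-1/(0,1)*, h1:-1:-1/(1,0)
[(0,1)] X move#3: h1:-1:+1/(0,0)*
[(0,0)] end (terminal -1, O#4); searched (3,1) to 8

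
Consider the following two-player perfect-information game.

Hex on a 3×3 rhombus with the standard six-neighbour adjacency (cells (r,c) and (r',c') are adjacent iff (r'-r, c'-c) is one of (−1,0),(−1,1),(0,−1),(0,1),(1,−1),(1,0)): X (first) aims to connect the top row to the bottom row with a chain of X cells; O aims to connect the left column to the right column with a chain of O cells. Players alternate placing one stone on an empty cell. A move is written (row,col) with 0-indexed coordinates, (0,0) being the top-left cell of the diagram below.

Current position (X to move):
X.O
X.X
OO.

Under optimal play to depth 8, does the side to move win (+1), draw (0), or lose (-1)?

value(X.O/X.X/OO., X) = -1

ply 1, X at X.O/X.X/OO. | (0,1)=-1→XXO/X.X/OO.*; (1,1)=-1→X.O/XXX/OO.; (2,2)=-1→X.O/X.X/OOX
ply 2, O at XXO/X.X/OO. | (1,1)=+1→XXO/XOX/OO.*; (2,2)=+1→XXO/X.X/OOO
ply 3: XXO/XOX/OO. is terminal -1 (X); from X.O/X.X/OO. depth 8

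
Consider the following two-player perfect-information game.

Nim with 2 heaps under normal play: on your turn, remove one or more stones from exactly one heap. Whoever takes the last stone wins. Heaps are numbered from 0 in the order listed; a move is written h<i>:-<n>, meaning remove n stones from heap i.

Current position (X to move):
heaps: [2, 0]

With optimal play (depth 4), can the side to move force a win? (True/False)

[(2,0)] X move#1: h0:-1:-1/(1,0), h0:-2:+1/(0,0)*
[(0,0)] end (terminal -1, O#2); searched (2,0) to 4

X winning at [(2,0)]: True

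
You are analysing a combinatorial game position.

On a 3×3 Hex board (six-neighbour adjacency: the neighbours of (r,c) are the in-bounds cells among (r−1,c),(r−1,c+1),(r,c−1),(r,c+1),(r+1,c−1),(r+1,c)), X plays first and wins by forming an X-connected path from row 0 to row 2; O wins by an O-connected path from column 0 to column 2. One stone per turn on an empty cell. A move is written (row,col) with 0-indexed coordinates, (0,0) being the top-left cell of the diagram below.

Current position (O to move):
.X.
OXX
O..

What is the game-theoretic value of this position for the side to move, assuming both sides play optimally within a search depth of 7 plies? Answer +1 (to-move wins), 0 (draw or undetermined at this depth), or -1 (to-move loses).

ply 1, O at .X./OXX/O.. | (0,0)=-1→OX./OXX/O..*; (0,2)=-1→.XO/OXX/O..; (2,1)=-1→.X./OXX/OO.; (2,2)=-1→.X./OXX/O.O
ply 2, X at OX./OXX/O.. | (0,2)=+1→OXX/OXX/O..*; (2,1)=+1→OX./OXX/OX.; (2,2)=+1→OX./OXX/O.X
ply 3, O at OXX/OXX/O.. | (2,1)=-1→OXX/OXX/OO.*; (2,2)=-1→OXX/OXX/O.O
ply 4, X at OXX/OXX/OO. | (2,2)=+1→OXX/OXX/OOX*
ply 5: OXX/OXX/OOX is terminal -1 (O); from .X./OXX/O.. depth 7

value(.X./OXX/O.., O) = -1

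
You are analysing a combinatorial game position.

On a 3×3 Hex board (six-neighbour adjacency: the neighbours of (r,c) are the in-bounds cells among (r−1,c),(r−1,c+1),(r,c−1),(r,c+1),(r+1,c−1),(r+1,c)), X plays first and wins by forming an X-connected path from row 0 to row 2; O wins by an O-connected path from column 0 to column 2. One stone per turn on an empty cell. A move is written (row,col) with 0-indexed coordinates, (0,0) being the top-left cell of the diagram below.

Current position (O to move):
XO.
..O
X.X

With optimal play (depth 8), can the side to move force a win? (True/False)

p1 O@[XO./..O/X.X]: (0,2)[XOO/..O/X.X]-1 (1,0)[XO./O.O/X.X]+1* (1,1)[XO./.OO/X.X]-1 (2,1)[XO./..O/XOX]-1
p2 X@[XO./O.O/X.X]: (0,2)[XOX/O.O/X.X]-1* (1,1)[XO./OXO/X.X]-1 (2,1)[XO./O.O/XXX]-1
p3 O@[XOX/O.O/X.X]: (1,1)[XOX/OOO/X.X]+1* (2,1)[XOX/O.O/XOX]-1
p4 X@[XOX/OOO/X.X] terminal -1; root [XO./..O/X.X] d8

O winning at [XO./..O/X.X]: True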